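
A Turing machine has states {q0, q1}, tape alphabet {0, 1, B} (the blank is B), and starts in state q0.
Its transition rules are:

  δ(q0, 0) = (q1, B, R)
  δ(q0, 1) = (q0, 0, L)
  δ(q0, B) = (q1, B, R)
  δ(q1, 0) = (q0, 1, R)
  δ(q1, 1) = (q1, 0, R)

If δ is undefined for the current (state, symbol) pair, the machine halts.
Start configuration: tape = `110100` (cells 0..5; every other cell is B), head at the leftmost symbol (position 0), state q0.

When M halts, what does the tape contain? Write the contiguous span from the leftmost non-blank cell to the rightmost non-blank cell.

1B1B1

q0 | B[1]10100B   read 1 → write 0, move L, go to q0
q0 | [B]010100B   read B → write B, move R, go to q1
q1 | B[0]10100B   read 0 → write 1, move R, go to q0
q0 | B1[1]0100B   read 1 → write 0, move L, go to q0
q0 | B[1]00100B   read 1 → write 0, move L, go to q0
q0 | [B]000100B   read B → write B, move R, go to q1
q1 | B[0]00100B   read 0 → write 1, move R, go to q0
q0 | B1[0]0100B   read 0 → write B, move R, go to q1
q1 | B1B[0]100B   read 0 → write 1, move R, go to q0
q0 | B1B1[1]00B   read 1 → write 0, move L, go to q0
q0 | B1B[1]000B   read 1 → write 0, move L, go to q0
q0 | B1[B]0000B   read B → write B, move R, go to q1
q1 | B1B[0]000B   read 0 → write 1, move R, go to q0
q0 | B1B1[0]00B   read 0 → write B, move R, go to q1
q1 | B1B1B[0]0B   read 0 → write 1, move R, go to q0
q0 | B1B1B1[0]B   read 0 → write B, move R, go to q1
q1 | B1B1B1B[B]
The non-blank tape span at halt is 1B1B1.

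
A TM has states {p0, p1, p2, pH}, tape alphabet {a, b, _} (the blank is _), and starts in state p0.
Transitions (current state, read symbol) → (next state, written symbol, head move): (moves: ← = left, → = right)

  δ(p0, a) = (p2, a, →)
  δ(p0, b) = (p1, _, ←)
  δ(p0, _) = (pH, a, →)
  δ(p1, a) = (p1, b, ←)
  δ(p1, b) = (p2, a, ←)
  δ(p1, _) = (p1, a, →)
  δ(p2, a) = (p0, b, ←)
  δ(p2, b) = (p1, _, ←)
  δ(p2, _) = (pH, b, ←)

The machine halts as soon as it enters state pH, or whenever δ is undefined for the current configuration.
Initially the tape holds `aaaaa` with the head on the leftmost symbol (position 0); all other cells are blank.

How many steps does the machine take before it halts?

9

state=p0 head=0 tape=__[a]aaaa   (p0,a)→(p2,a,→)
state=p2 head=1 tape=__a[a]aaa   (p2,a)→(p0,b,←)
state=p0 head=0 tape=__[a]baaa   (p0,a)→(p2,a,→)
state=p2 head=1 tape=__a[b]aaa   (p2,b)→(p1,_,←)
state=p1 head=0 tape=__[a]_aaa   (p1,a)→(p1,b,←)
state=p1 head=-1 tape=_[_]b_aaa   (p1,_)→(p1,a,→)
state=p1 head=0 tape=_a[b]_aaa   (p1,b)→(p2,a,←)
state=p2 head=-1 tape=_[a]a_aaa   (p2,a)→(p0,b,←)
state=p0 head=-2 tape=[_]ba_aaa   (p0,_)→(pH,a,→)
state=pH head=-1 tape=a[b]a_aaa
M halts after 9 transitions.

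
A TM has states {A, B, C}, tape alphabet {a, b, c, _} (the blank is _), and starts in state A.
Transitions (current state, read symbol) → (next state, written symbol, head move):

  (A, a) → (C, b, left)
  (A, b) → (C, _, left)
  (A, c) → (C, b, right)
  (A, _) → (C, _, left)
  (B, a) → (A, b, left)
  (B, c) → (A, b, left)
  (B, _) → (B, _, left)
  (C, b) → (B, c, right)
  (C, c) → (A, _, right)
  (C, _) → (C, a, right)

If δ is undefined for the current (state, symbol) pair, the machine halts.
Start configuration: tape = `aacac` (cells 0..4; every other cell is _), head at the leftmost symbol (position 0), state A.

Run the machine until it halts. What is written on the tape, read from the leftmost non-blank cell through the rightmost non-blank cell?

acb_b_b

A | __[a]acac_   read a → write b, move left, go to C
C | _[_]bacac_   read _ → write a, move right, go to C
C | _a[b]acac_   read b → write c, move right, go to B
B | _ac[a]cac_   read a → write b, move left, go to A
A | _a[c]bcac_   read c → write b, move right, go to C
C | _ab[b]cac_   read b → write c, move right, go to B
B | _abc[c]ac_   read c → write b, move left, go to A
A | _ab[c]bac_   read c → write b, move right, go to C
C | _abb[b]ac_   read b → write c, move right, go to B
B | _abbc[a]c_   read a → write b, move left, go to A
A | _abb[c]bc_   read c → write b, move right, go to C
C | _abbb[b]c_   read b → write c, move right, go to B
B | _abbbc[c]_   read c → write b, move left, go to A
A | _abbb[c]b_   read c → write b, move right, go to C
C | _abbbb[b]_   read b → write c, move right, go to B
B | _abbbbc[_]   read _ → write _, move left, go to B
B | _abbbb[c]_   read c → write b, move left, go to A
A | _abbb[b]b_   read b → write _, move left, go to C
C | _abb[b]_b_   read b → write c, move right, go to B
B | _abbc[_]b_   read _ → write _, move left, go to B
B | _abb[c]_b_   read c → write b, move left, go to A
A | _ab[b]b_b_   read b → write _, move left, go to C
C | _a[b]_b_b_   read b → write c, move right, go to B
B | _ac[_]b_b_   read _ → write _, move left, go to B
B | _a[c]_b_b_   read c → write b, move left, go to A
A | _[a]b_b_b_   read a → write b, move left, go to C
C | [_]bb_b_b_   read _ → write a, move right, go to C
C | a[b]b_b_b_   read b → write c, move right, go to B
B | ac[b]_b_b_
The non-blank tape span at halt is acb_b_b.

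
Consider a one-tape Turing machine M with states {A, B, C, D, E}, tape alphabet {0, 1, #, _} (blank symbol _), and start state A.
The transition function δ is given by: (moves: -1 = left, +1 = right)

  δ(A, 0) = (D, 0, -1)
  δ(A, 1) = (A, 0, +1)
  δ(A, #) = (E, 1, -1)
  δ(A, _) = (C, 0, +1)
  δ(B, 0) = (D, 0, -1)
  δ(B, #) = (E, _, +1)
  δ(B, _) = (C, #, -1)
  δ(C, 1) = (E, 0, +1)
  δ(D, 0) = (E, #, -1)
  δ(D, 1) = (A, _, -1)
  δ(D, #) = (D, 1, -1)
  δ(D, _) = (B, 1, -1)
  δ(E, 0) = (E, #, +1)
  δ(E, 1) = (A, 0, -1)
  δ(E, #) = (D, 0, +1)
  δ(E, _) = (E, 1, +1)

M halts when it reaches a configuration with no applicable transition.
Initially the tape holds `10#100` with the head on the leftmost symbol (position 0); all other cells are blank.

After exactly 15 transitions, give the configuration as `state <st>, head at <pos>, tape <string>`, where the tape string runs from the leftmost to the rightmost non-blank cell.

state C, head at -1, tape 00#11100

state=A head=0 tape=__[1]0#100   (A,1)→(A,0,+1)
state=A head=1 tape=__0[0]#100   (A,0)→(D,0,-1)
state=D head=0 tape=__[0]0#100   (D,0)→(E,#,-1)
state=E head=-1 tape=_[_]#0#100   (E,_)→(E,1,+1)
state=E head=0 tape=_1[#]0#100   (E,#)→(D,0,+1)
state=D head=1 tape=_10[0]#100   (D,0)→(E,#,-1)
state=E head=0 tape=_1[0]##100   (E,0)→(E,#,+1)
state=E head=1 tape=_1#[#]#100   (E,#)→(D,0,+1)
state=D head=2 tape=_1#0[#]100   (D,#)→(D,1,-1)
state=D head=1 tape=_1#[0]1100   (D,0)→(E,#,-1)
state=E head=0 tape=_1[#]#1100   (E,#)→(D,0,+1)
state=D head=1 tape=_10[#]1100   (D,#)→(D,1,-1)
state=D head=0 tape=_1[0]11100   (D,0)→(E,#,-1)
state=E head=-1 tape=_[1]#11100   (E,1)→(A,0,-1)
state=A head=-2 tape=[_]0#11100   (A,_)→(C,0,+1)
state=C head=-1 tape=0[0]#11100
After 15 steps: state C, head at -1, tape 00#11100.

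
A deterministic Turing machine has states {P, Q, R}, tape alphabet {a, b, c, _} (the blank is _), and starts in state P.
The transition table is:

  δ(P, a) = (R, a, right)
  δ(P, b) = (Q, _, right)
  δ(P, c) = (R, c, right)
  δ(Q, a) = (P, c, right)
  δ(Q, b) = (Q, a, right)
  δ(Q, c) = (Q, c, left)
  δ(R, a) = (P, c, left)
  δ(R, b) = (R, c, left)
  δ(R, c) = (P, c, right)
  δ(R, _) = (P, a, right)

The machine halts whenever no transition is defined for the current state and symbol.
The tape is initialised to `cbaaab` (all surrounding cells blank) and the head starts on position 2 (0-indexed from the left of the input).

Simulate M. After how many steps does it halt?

11

P | cb[a]aab__   read a → write a, move right, go to R
R | cba[a]ab__   read a → write c, move left, go to P
P | cb[a]cab__   read a → write a, move right, go to R
R | cba[c]ab__   read c → write c, move right, go to P
P | cbac[a]b__   read a → write a, move right, go to R
R | cbaca[b]__   read b → write c, move left, go to R
R | cbac[a]c__   read a → write c, move left, go to P
P | cba[c]cc__   read c → write c, move right, go to R
R | cbac[c]c__   read c → write c, move right, go to P
P | cbacc[c]__   read c → write c, move right, go to R
R | cbaccc[_]_   read _ → write a, move right, go to P
P | cbaccca[_]
M halts after 11 transitions.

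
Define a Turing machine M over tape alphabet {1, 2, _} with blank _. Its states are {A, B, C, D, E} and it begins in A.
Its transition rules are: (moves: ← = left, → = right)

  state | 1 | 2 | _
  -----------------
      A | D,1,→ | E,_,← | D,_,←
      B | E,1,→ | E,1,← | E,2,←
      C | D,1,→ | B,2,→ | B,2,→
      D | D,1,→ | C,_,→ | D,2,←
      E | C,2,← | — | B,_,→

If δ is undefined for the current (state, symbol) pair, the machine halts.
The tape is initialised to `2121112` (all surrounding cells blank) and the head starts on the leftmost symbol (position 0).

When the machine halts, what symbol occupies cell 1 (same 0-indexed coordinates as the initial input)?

_

state=A head=0 tape=_[2]121112__   (A,2)→(E,_,←)
state=E head=-1 tape=[_]_121112__   (E,_)→(B,_,→)
state=B head=0 tape=_[_]121112__   (B,_)→(E,2,←)
state=E head=-1 tape=[_]2121112__   (E,_)→(B,_,→)
state=B head=0 tape=_[2]121112__   (B,2)→(E,1,←)
state=E head=-1 tape=[_]1121112__   (E,_)→(B,_,→)
state=B head=0 tape=_[1]121112__   (B,1)→(E,1,→)
state=E head=1 tape=_1[1]21112__   (E,1)→(C,2,←)
state=C head=0 tape=_[1]221112__   (C,1)→(D,1,→)
state=D head=1 tape=_1[2]21112__   (D,2)→(C,_,→)
state=C head=2 tape=_1_[2]1112__   (C,2)→(B,2,→)
state=B head=3 tape=_1_2[1]112__   (B,1)→(E,1,→)
state=E head=4 tape=_1_21[1]12__   (E,1)→(C,2,←)
state=C head=3 tape=_1_2[1]212__   (C,1)→(D,1,→)
state=D head=4 tape=_1_21[2]12__   (D,2)→(C,_,→)
state=C head=5 tape=_1_21_[1]2__   (C,1)→(D,1,→)
state=D head=6 tape=_1_21_1[2]__   (D,2)→(C,_,→)
state=C head=7 tape=_1_21_1_[_]_   (C,_)→(B,2,→)
state=B head=8 tape=_1_21_1_2[_]   (B,_)→(E,2,←)
state=E head=7 tape=_1_21_1_[2]2
Cell 1 holds _ when M halts.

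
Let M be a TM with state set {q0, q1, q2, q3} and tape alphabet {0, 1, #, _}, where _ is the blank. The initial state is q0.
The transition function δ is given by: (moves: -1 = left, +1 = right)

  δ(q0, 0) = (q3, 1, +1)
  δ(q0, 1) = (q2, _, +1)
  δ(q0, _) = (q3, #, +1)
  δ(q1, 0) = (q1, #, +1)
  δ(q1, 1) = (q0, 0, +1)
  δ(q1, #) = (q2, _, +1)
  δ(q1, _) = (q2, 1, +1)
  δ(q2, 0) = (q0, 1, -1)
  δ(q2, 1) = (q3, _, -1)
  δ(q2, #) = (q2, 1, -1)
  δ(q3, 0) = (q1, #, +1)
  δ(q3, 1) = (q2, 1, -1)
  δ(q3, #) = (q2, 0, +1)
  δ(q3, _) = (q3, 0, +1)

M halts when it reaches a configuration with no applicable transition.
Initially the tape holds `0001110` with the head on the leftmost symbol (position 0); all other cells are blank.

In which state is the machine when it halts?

q2

q0 | [0]001110__   read 0 → write 1, move +1, go to q3
q3 | 1[0]01110__   read 0 → write #, move +1, go to q1
q1 | 1#[0]1110__   read 0 → write #, move +1, go to q1
q1 | 1##[1]110__   read 1 → write 0, move +1, go to q0
q0 | 1##0[1]10__   read 1 → write _, move +1, go to q2
q2 | 1##0_[1]0__   read 1 → write _, move -1, go to q3
q3 | 1##0[_]_0__   read _ → write 0, move +1, go to q3
q3 | 1##00[_]0__   read _ → write 0, move +1, go to q3
q3 | 1##000[0]__   read 0 → write #, move +1, go to q1
q1 | 1##000#[_]_   read _ → write 1, move +1, go to q2
q2 | 1##000#1[_]
No transition is defined for (q2, _); M halts in state q2.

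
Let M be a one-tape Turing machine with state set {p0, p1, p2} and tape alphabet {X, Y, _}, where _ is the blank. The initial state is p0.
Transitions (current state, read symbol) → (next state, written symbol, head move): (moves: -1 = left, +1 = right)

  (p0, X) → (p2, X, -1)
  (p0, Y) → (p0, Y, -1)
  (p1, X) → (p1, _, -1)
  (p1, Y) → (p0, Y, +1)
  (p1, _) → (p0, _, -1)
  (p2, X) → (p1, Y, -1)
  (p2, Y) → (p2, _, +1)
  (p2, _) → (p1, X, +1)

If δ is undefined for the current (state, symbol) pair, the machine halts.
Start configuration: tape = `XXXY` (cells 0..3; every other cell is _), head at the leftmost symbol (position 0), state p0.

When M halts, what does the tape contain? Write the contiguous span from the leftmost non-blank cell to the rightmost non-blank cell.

XXY

p0 | ___[X]XXY   read X → write X, move -1, go to p2
p2 | __[_]XXXY   read _ → write X, move +1, go to p1
p1 | __X[X]XXY   read X → write _, move -1, go to p1
p1 | __[X]_XXY   read X → write _, move -1, go to p1
p1 | _[_]__XXY   read _ → write _, move -1, go to p0
p0 | [_]___XXY
The non-blank tape span at halt is XXY.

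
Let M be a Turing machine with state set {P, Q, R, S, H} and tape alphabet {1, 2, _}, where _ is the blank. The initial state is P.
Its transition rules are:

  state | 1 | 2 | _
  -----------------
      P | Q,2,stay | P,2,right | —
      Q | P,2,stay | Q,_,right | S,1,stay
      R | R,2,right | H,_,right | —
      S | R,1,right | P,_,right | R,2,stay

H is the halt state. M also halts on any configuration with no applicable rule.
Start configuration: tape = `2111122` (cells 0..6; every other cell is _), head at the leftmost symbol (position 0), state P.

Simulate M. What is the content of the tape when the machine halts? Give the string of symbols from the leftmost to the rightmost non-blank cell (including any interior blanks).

P | [2]111122_   read 2 → write 2, move right, go to P
P | 2[1]11122_   read 1 → write 2, move stay, go to Q
Q | 2[2]11122_   read 2 → write _, move right, go to Q
Q | 2_[1]1122_   read 1 → write 2, move stay, go to P
P | 2_[2]1122_   read 2 → write 2, move right, go to P
P | 2_2[1]122_   read 1 → write 2, move stay, go to Q
Q | 2_2[2]122_   read 2 → write _, move right, go to Q
Q | 2_2_[1]22_   read 1 → write 2, move stay, go to P
P | 2_2_[2]22_   read 2 → write 2, move right, go to P
P | 2_2_2[2]2_   read 2 → write 2, move right, go to P
P | 2_2_22[2]_   read 2 → write 2, move right, go to P
P | 2_2_222[_]
The non-blank tape span at halt is 2_2_222.

2_2_222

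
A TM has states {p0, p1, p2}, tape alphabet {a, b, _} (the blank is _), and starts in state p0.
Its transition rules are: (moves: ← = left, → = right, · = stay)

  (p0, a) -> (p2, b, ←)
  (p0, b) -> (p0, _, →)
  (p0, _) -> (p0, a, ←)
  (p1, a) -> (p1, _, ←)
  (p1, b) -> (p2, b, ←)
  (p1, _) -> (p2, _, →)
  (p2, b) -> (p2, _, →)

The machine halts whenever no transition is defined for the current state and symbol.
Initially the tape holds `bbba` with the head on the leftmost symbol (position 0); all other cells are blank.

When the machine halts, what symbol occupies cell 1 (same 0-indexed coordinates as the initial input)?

p0 | [b]bba   read b → write _, move →, go to p0
p0 | _[b]ba   read b → write _, move →, go to p0
p0 | __[b]a   read b → write _, move →, go to p0
p0 | ___[a]   read a → write b, move ←, go to p2
p2 | __[_]b
Cell 1 holds _ when M halts.

_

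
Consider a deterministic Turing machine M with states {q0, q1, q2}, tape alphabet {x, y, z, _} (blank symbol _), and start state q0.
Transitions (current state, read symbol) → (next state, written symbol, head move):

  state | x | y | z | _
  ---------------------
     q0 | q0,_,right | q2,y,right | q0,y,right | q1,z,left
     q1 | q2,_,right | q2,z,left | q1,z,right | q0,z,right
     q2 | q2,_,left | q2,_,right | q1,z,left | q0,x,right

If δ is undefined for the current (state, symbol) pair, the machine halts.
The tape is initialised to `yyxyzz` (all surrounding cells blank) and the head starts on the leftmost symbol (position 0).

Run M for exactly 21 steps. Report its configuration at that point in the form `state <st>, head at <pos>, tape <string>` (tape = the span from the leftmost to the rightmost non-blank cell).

state q2, head at 5, tape yzzy_zz

q0 | [y]yxyzz_   read y → write y, move right, go to q2
q2 | y[y]xyzz_   read y → write _, move right, go to q2
q2 | y_[x]yzz_   read x → write _, move left, go to q2
q2 | y[_]_yzz_   read _ → write x, move right, go to q0
q0 | yx[_]yzz_   read _ → write z, move left, go to q1
q1 | y[x]zyzz_   read x → write _, move right, go to q2
q2 | y_[z]yzz_   read z → write z, move left, go to q1
q1 | y[_]zyzz_   read _ → write z, move right, go to q0
q0 | yz[z]yzz_   read z → write y, move right, go to q0
q0 | yzy[y]zz_   read y → write y, move right, go to q2
q2 | yzyy[z]z_   read z → write z, move left, go to q1
q1 | yzy[y]zz_   read y → write z, move left, go to q2
q2 | yz[y]zzz_   read y → write _, move right, go to q2
q2 | yz_[z]zz_   read z → write z, move left, go to q1
q1 | yz[_]zzz_   read _ → write z, move right, go to q0
q0 | yzz[z]zz_   read z → write y, move right, go to q0
q0 | yzzy[z]z_   read z → write y, move right, go to q0
q0 | yzzyy[z]_   read z → write y, move right, go to q0
q0 | yzzyyy[_]   read _ → write z, move left, go to q1
q1 | yzzyy[y]z   read y → write z, move left, go to q2
q2 | yzzy[y]zz   read y → write _, move right, go to q2
q2 | yzzy_[z]z
After 21 steps: state q2, head at 5, tape yzzy_zz.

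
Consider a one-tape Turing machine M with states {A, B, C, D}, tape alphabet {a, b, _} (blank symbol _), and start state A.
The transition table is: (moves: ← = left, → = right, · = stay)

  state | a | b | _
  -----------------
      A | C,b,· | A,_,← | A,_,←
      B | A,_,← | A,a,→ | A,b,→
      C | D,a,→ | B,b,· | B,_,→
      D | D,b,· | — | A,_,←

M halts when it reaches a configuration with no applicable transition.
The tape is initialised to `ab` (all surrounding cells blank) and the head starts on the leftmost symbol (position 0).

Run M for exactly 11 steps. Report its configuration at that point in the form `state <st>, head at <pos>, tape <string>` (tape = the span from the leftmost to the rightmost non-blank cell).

state=A head=0 tape=[a]b   (A,a)→(C,b,·)
state=C head=0 tape=[b]b   (C,b)→(B,b,·)
state=B head=0 tape=[b]b   (B,b)→(A,a,→)
state=A head=1 tape=a[b]   (A,b)→(A,_,←)
state=A head=0 tape=[a]_   (A,a)→(C,b,·)
state=C head=0 tape=[b]_   (C,b)→(B,b,·)
state=B head=0 tape=[b]_   (B,b)→(A,a,→)
state=A head=1 tape=a[_]   (A,_)→(A,_,←)
state=A head=0 tape=[a]_   (A,a)→(C,b,·)
state=C head=0 tape=[b]_   (C,b)→(B,b,·)
state=B head=0 tape=[b]_   (B,b)→(A,a,→)
state=A head=1 tape=a[_]
After 11 steps: state A, head at 1, tape a.

state A, head at 1, tape a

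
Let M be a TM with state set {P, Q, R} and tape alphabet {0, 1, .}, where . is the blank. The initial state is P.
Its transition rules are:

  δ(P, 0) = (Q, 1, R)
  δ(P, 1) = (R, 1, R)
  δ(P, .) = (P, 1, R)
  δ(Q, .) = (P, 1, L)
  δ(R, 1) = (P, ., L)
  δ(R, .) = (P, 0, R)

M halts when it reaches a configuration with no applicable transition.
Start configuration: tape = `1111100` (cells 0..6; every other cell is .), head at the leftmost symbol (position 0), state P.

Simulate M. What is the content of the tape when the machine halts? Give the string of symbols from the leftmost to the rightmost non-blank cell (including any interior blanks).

state=P head=0 tape=[1]111100   (P,1)→(R,1,R)
state=R head=1 tape=1[1]11100   (R,1)→(P,.,L)
state=P head=0 tape=[1].11100   (P,1)→(R,1,R)
state=R head=1 tape=1[.]11100   (R,.)→(P,0,R)
state=P head=2 tape=10[1]1100   (P,1)→(R,1,R)
state=R head=3 tape=101[1]100   (R,1)→(P,.,L)
state=P head=2 tape=10[1].100   (P,1)→(R,1,R)
state=R head=3 tape=101[.]100   (R,.)→(P,0,R)
state=P head=4 tape=1010[1]00   (P,1)→(R,1,R)
state=R head=5 tape=10101[0]0
The non-blank tape span at halt is 1010100.

1010100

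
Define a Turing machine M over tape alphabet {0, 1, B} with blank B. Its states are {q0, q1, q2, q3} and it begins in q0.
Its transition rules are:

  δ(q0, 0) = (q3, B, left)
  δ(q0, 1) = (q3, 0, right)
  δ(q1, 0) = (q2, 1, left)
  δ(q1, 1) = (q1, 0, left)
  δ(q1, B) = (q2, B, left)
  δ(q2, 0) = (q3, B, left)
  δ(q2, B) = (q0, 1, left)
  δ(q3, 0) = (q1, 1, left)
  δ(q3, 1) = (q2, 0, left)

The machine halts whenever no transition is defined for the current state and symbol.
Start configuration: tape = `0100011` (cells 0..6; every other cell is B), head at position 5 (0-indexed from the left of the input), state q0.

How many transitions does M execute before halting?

state=q0 head=5 tape=B01000[1]1   (q0,1)→(q3,0,right)
state=q3 head=6 tape=B010000[1]   (q3,1)→(q2,0,left)
state=q2 head=5 tape=B01000[0]0   (q2,0)→(q3,B,left)
state=q3 head=4 tape=B0100[0]B0   (q3,0)→(q1,1,left)
state=q1 head=3 tape=B010[0]1B0   (q1,0)→(q2,1,left)
state=q2 head=2 tape=B01[0]11B0   (q2,0)→(q3,B,left)
state=q3 head=1 tape=B0[1]B11B0   (q3,1)→(q2,0,left)
state=q2 head=0 tape=B[0]0B11B0   (q2,0)→(q3,B,left)
state=q3 head=-1 tape=[B]B0B11B0
M halts after 8 transitions.

8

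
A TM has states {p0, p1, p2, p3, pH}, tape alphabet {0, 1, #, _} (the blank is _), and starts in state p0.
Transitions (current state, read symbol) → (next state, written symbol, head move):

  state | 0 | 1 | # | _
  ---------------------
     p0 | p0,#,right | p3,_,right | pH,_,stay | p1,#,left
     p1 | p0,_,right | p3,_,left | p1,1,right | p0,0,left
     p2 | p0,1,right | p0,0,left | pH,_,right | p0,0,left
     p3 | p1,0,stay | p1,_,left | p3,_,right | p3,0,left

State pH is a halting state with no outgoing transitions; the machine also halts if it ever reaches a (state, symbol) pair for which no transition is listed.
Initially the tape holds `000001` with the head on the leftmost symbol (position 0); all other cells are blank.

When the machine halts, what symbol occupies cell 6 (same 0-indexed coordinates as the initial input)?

p0 | [0]00001____   read 0 → write #, move right, go to p0
p0 | #[0]0001____   read 0 → write #, move right, go to p0
p0 | ##[0]001____   read 0 → write #, move right, go to p0
p0 | ###[0]01____   read 0 → write #, move right, go to p0
p0 | ####[0]1____   read 0 → write #, move right, go to p0
p0 | #####[1]____   read 1 → write _, move right, go to p3
p3 | #####_[_]___   read _ → write 0, move left, go to p3
p3 | #####[_]0___   read _ → write 0, move left, go to p3
p3 | ####[#]00___   read # → write _, move right, go to p3
p3 | ####_[0]0___   read 0 → write 0, move stay, go to p1
p1 | ####_[0]0___   read 0 → write _, move right, go to p0
p0 | ####__[0]___   read 0 → write #, move right, go to p0
p0 | ####__#[_]__   read _ → write #, move left, go to p1
p1 | ####__[#]#__   read # → write 1, move right, go to p1
p1 | ####__1[#]__   read # → write 1, move right, go to p1
p1 | ####__11[_]_   read _ → write 0, move left, go to p0
p0 | ####__1[1]0_   read 1 → write _, move right, go to p3
p3 | ####__1_[0]_   read 0 → write 0, move stay, go to p1
p1 | ####__1_[0]_   read 0 → write _, move right, go to p0
p0 | ####__1__[_]   read _ → write #, move left, go to p1
p1 | ####__1_[_]#   read _ → write 0, move left, go to p0
p0 | ####__1[_]0#   read _ → write #, move left, go to p1
p1 | ####__[1]#0#   read 1 → write _, move left, go to p3
p3 | ####_[_]_#0#   read _ → write 0, move left, go to p3
p3 | ####[_]0_#0#   read _ → write 0, move left, go to p3
p3 | ###[#]00_#0#   read # → write _, move right, go to p3
p3 | ###_[0]0_#0#   read 0 → write 0, move stay, go to p1
p1 | ###_[0]0_#0#   read 0 → write _, move right, go to p0
p0 | ###__[0]_#0#   read 0 → write #, move right, go to p0
p0 | ###__#[_]#0#   read _ → write #, move left, go to p1
p1 | ###__[#]##0#   read # → write 1, move right, go to p1
p1 | ###__1[#]#0#   read # → write 1, move right, go to p1
p1 | ###__11[#]0#   read # → write 1, move right, go to p1
p1 | ###__111[0]#   read 0 → write _, move right, go to p0
p0 | ###__111_[#]   read # → write _, move stay, go to pH
pH | ###__111_[_]
Cell 6 holds 1 when M halts.

1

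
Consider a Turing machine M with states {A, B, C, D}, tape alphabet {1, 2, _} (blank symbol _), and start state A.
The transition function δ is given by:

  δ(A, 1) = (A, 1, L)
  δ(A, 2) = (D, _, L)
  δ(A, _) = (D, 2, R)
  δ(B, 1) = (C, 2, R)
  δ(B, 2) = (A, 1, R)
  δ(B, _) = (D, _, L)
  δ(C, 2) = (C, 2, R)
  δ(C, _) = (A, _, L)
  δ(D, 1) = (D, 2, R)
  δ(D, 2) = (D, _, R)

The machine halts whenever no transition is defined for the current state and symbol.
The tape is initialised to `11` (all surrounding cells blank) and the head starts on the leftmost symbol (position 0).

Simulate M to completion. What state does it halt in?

D

A | _[1]1_   read 1 → write 1, move L, go to A
A | [_]11_   read _ → write 2, move R, go to D
D | 2[1]1_   read 1 → write 2, move R, go to D
D | 22[1]_   read 1 → write 2, move R, go to D
D | 222[_]
No transition is defined for (D, _); M halts in state D.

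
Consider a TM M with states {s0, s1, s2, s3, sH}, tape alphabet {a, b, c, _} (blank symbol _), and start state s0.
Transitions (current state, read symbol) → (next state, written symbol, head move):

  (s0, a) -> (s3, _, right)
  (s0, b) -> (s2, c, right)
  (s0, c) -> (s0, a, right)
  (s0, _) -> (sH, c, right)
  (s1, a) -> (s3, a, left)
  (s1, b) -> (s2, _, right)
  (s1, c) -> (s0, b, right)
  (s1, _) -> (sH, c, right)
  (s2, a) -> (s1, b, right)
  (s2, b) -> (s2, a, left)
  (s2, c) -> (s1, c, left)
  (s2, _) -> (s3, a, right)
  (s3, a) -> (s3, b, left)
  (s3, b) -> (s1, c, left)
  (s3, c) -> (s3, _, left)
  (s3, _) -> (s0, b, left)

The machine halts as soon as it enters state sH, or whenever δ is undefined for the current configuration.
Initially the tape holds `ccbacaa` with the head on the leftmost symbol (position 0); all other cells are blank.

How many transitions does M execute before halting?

state=s0 head=0 tape=[c]cbacaa   (s0,c)→(s0,a,right)
state=s0 head=1 tape=a[c]bacaa   (s0,c)→(s0,a,right)
state=s0 head=2 tape=aa[b]acaa   (s0,b)→(s2,c,right)
state=s2 head=3 tape=aac[a]caa   (s2,a)→(s1,b,right)
state=s1 head=4 tape=aacb[c]aa   (s1,c)→(s0,b,right)
state=s0 head=5 tape=aacbb[a]a   (s0,a)→(s3,_,right)
state=s3 head=6 tape=aacbb_[a]   (s3,a)→(s3,b,left)
state=s3 head=5 tape=aacbb[_]b   (s3,_)→(s0,b,left)
state=s0 head=4 tape=aacb[b]bb   (s0,b)→(s2,c,right)
state=s2 head=5 tape=aacbc[b]b   (s2,b)→(s2,a,left)
state=s2 head=4 tape=aacb[c]ab   (s2,c)→(s1,c,left)
state=s1 head=3 tape=aac[b]cab   (s1,b)→(s2,_,right)
state=s2 head=4 tape=aac_[c]ab   (s2,c)→(s1,c,left)
state=s1 head=3 tape=aac[_]cab   (s1,_)→(sH,c,right)
state=sH head=4 tape=aacc[c]ab
M halts after 14 transitions.

14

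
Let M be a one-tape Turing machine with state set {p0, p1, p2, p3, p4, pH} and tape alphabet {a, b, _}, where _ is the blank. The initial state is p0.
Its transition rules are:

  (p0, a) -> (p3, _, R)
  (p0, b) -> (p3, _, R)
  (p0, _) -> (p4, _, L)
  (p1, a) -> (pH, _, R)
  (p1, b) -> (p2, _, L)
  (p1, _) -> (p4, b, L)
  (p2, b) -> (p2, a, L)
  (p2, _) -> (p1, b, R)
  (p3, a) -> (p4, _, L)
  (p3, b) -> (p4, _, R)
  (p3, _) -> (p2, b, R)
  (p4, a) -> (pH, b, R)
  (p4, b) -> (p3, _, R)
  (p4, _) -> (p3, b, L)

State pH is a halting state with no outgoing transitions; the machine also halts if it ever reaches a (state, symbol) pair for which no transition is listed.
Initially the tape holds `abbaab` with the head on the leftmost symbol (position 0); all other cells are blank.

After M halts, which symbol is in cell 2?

p0 | [a]bbaab   read a → write _, move R, go to p3
p3 | _[b]baab   read b → write _, move R, go to p4
p4 | __[b]aab   read b → write _, move R, go to p3
p3 | ___[a]ab   read a → write _, move L, go to p4
p4 | __[_]_ab   read _ → write b, move L, go to p3
p3 | _[_]b_ab   read _ → write b, move R, go to p2
p2 | _b[b]_ab   read b → write a, move L, go to p2
p2 | _[b]a_ab   read b → write a, move L, go to p2
p2 | [_]aa_ab   read _ → write b, move R, go to p1
p1 | b[a]a_ab   read a → write _, move R, go to pH
pH | b_[a]_ab
Cell 2 holds a when M halts.

a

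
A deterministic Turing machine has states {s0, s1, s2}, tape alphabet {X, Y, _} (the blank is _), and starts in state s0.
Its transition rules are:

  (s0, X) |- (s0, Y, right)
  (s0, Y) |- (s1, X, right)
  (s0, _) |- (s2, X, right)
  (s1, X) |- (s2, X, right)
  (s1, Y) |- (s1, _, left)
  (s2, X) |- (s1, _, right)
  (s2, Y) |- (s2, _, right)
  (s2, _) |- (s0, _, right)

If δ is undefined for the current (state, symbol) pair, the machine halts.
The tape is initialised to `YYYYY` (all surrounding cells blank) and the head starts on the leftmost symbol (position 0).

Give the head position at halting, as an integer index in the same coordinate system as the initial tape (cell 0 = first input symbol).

5

state=s0 head=0 tape=[Y]YYYY_   (s0,Y)→(s1,X,right)
state=s1 head=1 tape=X[Y]YYY_   (s1,Y)→(s1,_,left)
state=s1 head=0 tape=[X]_YYY_   (s1,X)→(s2,X,right)
state=s2 head=1 tape=X[_]YYY_   (s2,_)→(s0,_,right)
state=s0 head=2 tape=X_[Y]YY_   (s0,Y)→(s1,X,right)
state=s1 head=3 tape=X_X[Y]Y_   (s1,Y)→(s1,_,left)
state=s1 head=2 tape=X_[X]_Y_   (s1,X)→(s2,X,right)
state=s2 head=3 tape=X_X[_]Y_   (s2,_)→(s0,_,right)
state=s0 head=4 tape=X_X_[Y]_   (s0,Y)→(s1,X,right)
state=s1 head=5 tape=X_X_X[_]
At halt the head is at cell 5.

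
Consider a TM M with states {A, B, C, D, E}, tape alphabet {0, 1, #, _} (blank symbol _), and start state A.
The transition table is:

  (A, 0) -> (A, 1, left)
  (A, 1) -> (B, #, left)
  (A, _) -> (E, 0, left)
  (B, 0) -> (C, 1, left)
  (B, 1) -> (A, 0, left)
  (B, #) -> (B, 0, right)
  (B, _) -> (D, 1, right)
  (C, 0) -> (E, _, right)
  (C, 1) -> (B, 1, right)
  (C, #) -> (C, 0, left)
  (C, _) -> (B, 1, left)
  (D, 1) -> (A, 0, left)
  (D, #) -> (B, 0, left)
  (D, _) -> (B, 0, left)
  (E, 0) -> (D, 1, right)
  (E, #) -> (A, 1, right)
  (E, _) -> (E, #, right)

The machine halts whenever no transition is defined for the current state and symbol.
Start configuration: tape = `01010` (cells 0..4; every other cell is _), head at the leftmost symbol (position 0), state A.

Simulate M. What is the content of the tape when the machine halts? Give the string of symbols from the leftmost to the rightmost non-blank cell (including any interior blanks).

0_11010

A | __[0]1010   read 0 → write 1, move left, go to A
A | _[_]11010   read _ → write 0, move left, go to E
E | [_]011010   read _ → write #, move right, go to E
E | #[0]11010   read 0 → write 1, move right, go to D
D | #1[1]1010   read 1 → write 0, move left, go to A
A | #[1]01010   read 1 → write #, move left, go to B
B | [#]#01010   read # → write 0, move right, go to B
B | 0[#]01010   read # → write 0, move right, go to B
B | 00[0]1010   read 0 → write 1, move left, go to C
C | 0[0]11010   read 0 → write _, move right, go to E
E | 0_[1]1010
The non-blank tape span at halt is 0_11010.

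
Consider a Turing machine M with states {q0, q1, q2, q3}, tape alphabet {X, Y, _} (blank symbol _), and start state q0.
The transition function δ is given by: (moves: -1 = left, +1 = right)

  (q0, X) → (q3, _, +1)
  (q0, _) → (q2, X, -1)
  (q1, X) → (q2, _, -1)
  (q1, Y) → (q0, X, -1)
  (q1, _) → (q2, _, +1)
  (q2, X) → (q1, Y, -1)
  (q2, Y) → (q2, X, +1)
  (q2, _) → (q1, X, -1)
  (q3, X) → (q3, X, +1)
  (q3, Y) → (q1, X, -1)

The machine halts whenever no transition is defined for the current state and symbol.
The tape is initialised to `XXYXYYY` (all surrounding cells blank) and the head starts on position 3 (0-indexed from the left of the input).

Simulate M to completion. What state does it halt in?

state=q0 head=3 tape=XXY[X]YYY_   (q0,X)→(q3,_,+1)
state=q3 head=4 tape=XXY_[Y]YY_   (q3,Y)→(q1,X,-1)
state=q1 head=3 tape=XXY[_]XYY_   (q1,_)→(q2,_,+1)
state=q2 head=4 tape=XXY_[X]YY_   (q2,X)→(q1,Y,-1)
state=q1 head=3 tape=XXY[_]YYY_   (q1,_)→(q2,_,+1)
state=q2 head=4 tape=XXY_[Y]YY_   (q2,Y)→(q2,X,+1)
state=q2 head=5 tape=XXY_X[Y]Y_   (q2,Y)→(q2,X,+1)
state=q2 head=6 tape=XXY_XX[Y]_   (q2,Y)→(q2,X,+1)
state=q2 head=7 tape=XXY_XXX[_]   (q2,_)→(q1,X,-1)
state=q1 head=6 tape=XXY_XX[X]X   (q1,X)→(q2,_,-1)
state=q2 head=5 tape=XXY_X[X]_X   (q2,X)→(q1,Y,-1)
state=q1 head=4 tape=XXY_[X]Y_X   (q1,X)→(q2,_,-1)
state=q2 head=3 tape=XXY[_]_Y_X   (q2,_)→(q1,X,-1)
state=q1 head=2 tape=XX[Y]X_Y_X   (q1,Y)→(q0,X,-1)
state=q0 head=1 tape=X[X]XX_Y_X   (q0,X)→(q3,_,+1)
state=q3 head=2 tape=X_[X]X_Y_X   (q3,X)→(q3,X,+1)
state=q3 head=3 tape=X_X[X]_Y_X   (q3,X)→(q3,X,+1)
state=q3 head=4 tape=X_XX[_]Y_X
No transition is defined for (q3, _); M halts in state q3.

q3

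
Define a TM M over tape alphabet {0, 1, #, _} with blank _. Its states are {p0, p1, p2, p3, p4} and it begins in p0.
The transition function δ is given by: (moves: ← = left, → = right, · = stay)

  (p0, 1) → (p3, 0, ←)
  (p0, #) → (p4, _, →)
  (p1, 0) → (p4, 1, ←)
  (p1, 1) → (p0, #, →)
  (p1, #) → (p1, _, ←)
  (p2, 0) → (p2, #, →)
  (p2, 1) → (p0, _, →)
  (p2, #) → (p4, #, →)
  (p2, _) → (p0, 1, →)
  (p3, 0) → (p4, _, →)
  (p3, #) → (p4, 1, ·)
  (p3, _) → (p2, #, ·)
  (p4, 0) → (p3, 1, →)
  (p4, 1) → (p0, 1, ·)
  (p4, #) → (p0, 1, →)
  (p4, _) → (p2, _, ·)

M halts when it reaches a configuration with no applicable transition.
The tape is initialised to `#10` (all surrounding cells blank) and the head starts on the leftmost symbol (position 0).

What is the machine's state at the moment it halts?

p0

state=p0 head=0 tape=[#]10__   (p0,#)→(p4,_,→)
state=p4 head=1 tape=_[1]0__   (p4,1)→(p0,1,·)
state=p0 head=1 tape=_[1]0__   (p0,1)→(p3,0,←)
state=p3 head=0 tape=[_]00__   (p3,_)→(p2,#,·)
state=p2 head=0 tape=[#]00__   (p2,#)→(p4,#,→)
state=p4 head=1 tape=#[0]0__   (p4,0)→(p3,1,→)
state=p3 head=2 tape=#1[0]__   (p3,0)→(p4,_,→)
state=p4 head=3 tape=#1_[_]_   (p4,_)→(p2,_,·)
state=p2 head=3 tape=#1_[_]_   (p2,_)→(p0,1,→)
state=p0 head=4 tape=#1_1[_]
No transition is defined for (p0, _); M halts in state p0.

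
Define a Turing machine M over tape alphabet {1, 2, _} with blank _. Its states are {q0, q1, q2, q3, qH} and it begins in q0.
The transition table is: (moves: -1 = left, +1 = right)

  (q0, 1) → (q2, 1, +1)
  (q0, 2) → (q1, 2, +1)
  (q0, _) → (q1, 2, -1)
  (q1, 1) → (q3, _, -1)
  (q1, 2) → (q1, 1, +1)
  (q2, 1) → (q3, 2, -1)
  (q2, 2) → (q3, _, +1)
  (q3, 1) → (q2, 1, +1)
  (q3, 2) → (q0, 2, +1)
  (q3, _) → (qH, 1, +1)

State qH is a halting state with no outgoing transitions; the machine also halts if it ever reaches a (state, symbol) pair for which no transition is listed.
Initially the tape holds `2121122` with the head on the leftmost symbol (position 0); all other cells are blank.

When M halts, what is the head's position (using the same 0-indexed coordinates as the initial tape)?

state=q0 head=0 tape=[2]121122   (q0,2)→(q1,2,+1)
state=q1 head=1 tape=2[1]21122   (q1,1)→(q3,_,-1)
state=q3 head=0 tape=[2]_21122   (q3,2)→(q0,2,+1)
state=q0 head=1 tape=2[_]21122   (q0,_)→(q1,2,-1)
state=q1 head=0 tape=[2]221122   (q1,2)→(q1,1,+1)
state=q1 head=1 tape=1[2]21122   (q1,2)→(q1,1,+1)
state=q1 head=2 tape=11[2]1122   (q1,2)→(q1,1,+1)
state=q1 head=3 tape=111[1]122   (q1,1)→(q3,_,-1)
state=q3 head=2 tape=11[1]_122   (q3,1)→(q2,1,+1)
state=q2 head=3 tape=111[_]122
At halt the head is at cell 3.

3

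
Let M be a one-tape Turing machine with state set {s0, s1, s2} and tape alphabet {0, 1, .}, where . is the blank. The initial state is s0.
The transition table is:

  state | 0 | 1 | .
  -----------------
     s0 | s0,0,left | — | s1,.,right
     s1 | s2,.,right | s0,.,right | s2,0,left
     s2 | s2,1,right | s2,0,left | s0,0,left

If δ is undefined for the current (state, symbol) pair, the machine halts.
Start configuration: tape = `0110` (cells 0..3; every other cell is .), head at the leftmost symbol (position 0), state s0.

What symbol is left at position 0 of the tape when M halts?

state=s0 head=0 tape=.[0]110.   (s0,0)→(s0,0,left)
state=s0 head=-1 tape=[.]0110.   (s0,.)→(s1,.,right)
state=s1 head=0 tape=.[0]110.   (s1,0)→(s2,.,right)
state=s2 head=1 tape=..[1]10.   (s2,1)→(s2,0,left)
state=s2 head=0 tape=.[.]010.   (s2,.)→(s0,0,left)
state=s0 head=-1 tape=[.]0010.   (s0,.)→(s1,.,right)
state=s1 head=0 tape=.[0]010.   (s1,0)→(s2,.,right)
state=s2 head=1 tape=..[0]10.   (s2,0)→(s2,1,right)
state=s2 head=2 tape=..1[1]0.   (s2,1)→(s2,0,left)
state=s2 head=1 tape=..[1]00.   (s2,1)→(s2,0,left)
state=s2 head=0 tape=.[.]000.   (s2,.)→(s0,0,left)
state=s0 head=-1 tape=[.]0000.   (s0,.)→(s1,.,right)
state=s1 head=0 tape=.[0]000.   (s1,0)→(s2,.,right)
state=s2 head=1 tape=..[0]00.   (s2,0)→(s2,1,right)
state=s2 head=2 tape=..1[0]0.   (s2,0)→(s2,1,right)
state=s2 head=3 tape=..11[0].   (s2,0)→(s2,1,right)
state=s2 head=4 tape=..111[.]   (s2,.)→(s0,0,left)
state=s0 head=3 tape=..11[1]0
Cell 0 holds . when M halts.

.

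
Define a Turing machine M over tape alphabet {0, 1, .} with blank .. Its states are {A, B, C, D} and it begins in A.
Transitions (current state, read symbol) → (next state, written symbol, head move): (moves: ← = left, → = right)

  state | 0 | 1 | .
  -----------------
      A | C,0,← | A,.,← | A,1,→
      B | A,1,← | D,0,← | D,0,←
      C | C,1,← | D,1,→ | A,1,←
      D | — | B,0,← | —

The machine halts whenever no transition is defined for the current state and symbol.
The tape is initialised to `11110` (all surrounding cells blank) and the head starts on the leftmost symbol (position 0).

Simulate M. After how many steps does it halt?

A | ....[1]1110   read 1 → write ., move ←, go to A
A | ...[.].1110   read . → write 1, move →, go to A
A | ...1[.]1110   read . → write 1, move →, go to A
A | ...11[1]110   read 1 → write ., move ←, go to A
A | ...1[1].110   read 1 → write ., move ←, go to A
A | ...[1]..110   read 1 → write ., move ←, go to A
A | ..[.]...110   read . → write 1, move →, go to A
A | ..1[.]..110   read . → write 1, move →, go to A
A | ..11[.].110   read . → write 1, move →, go to A
A | ..111[.]110   read . → write 1, move →, go to A
A | ..1111[1]10   read 1 → write ., move ←, go to A
A | ..111[1].10   read 1 → write ., move ←, go to A
A | ..11[1]..10   read 1 → write ., move ←, go to A
A | ..1[1]...10   read 1 → write ., move ←, go to A
A | ..[1]....10   read 1 → write ., move ←, go to A
A | .[.].....10   read . → write 1, move →, go to A
A | .1[.]....10   read . → write 1, move →, go to A
A | .11[.]...10   read . → write 1, move →, go to A
A | .111[.]..10   read . → write 1, move →, go to A
A | .1111[.].10   read . → write 1, move →, go to A
A | .11111[.]10   read . → write 1, move →, go to A
A | .111111[1]0   read 1 → write ., move ←, go to A
A | .11111[1].0   read 1 → write ., move ←, go to A
A | .1111[1]..0   read 1 → write ., move ←, go to A
A | .111[1]...0   read 1 → write ., move ←, go to A
A | .11[1]....0   read 1 → write ., move ←, go to A
A | .1[1].....0   read 1 → write ., move ←, go to A
A | .[1]......0   read 1 → write ., move ←, go to A
A | [.].......0   read . → write 1, move →, go to A
A | 1[.]......0   read . → write 1, move →, go to A
A | 11[.].....0   read . → write 1, move →, go to A
A | 111[.]....0   read . → write 1, move →, go to A
A | 1111[.]...0   read . → write 1, move →, go to A
A | 11111[.]..0   read . → write 1, move →, go to A
A | 111111[.].0   read . → write 1, move →, go to A
A | 1111111[.]0   read . → write 1, move →, go to A
A | 11111111[0]   read 0 → write 0, move ←, go to C
C | 1111111[1]0   read 1 → write 1, move →, go to D
D | 11111111[0]
M halts after 38 transitions.

38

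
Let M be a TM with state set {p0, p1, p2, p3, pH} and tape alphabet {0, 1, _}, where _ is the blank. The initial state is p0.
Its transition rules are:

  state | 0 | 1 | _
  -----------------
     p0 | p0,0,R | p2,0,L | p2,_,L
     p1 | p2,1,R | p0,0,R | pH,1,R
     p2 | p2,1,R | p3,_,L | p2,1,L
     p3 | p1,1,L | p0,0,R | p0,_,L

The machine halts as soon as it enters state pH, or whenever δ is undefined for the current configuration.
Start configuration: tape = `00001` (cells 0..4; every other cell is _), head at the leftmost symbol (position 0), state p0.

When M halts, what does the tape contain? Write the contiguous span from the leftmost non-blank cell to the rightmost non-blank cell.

state=p0 head=0 tape=_[0]0001_   (p0,0)→(p0,0,R)
state=p0 head=1 tape=_0[0]001_   (p0,0)→(p0,0,R)
state=p0 head=2 tape=_00[0]01_   (p0,0)→(p0,0,R)
state=p0 head=3 tape=_000[0]1_   (p0,0)→(p0,0,R)
state=p0 head=4 tape=_0000[1]_   (p0,1)→(p2,0,L)
state=p2 head=3 tape=_000[0]0_   (p2,0)→(p2,1,R)
state=p2 head=4 tape=_0001[0]_   (p2,0)→(p2,1,R)
state=p2 head=5 tape=_00011[_]   (p2,_)→(p2,1,L)
state=p2 head=4 tape=_0001[1]1   (p2,1)→(p3,_,L)
state=p3 head=3 tape=_000[1]_1   (p3,1)→(p0,0,R)
state=p0 head=4 tape=_0000[_]1   (p0,_)→(p2,_,L)
state=p2 head=3 tape=_000[0]_1   (p2,0)→(p2,1,R)
state=p2 head=4 tape=_0001[_]1   (p2,_)→(p2,1,L)
state=p2 head=3 tape=_000[1]11   (p2,1)→(p3,_,L)
state=p3 head=2 tape=_00[0]_11   (p3,0)→(p1,1,L)
state=p1 head=1 tape=_0[0]1_11   (p1,0)→(p2,1,R)
state=p2 head=2 tape=_01[1]_11   (p2,1)→(p3,_,L)
state=p3 head=1 tape=_0[1]__11   (p3,1)→(p0,0,R)
state=p0 head=2 tape=_00[_]_11   (p0,_)→(p2,_,L)
state=p2 head=1 tape=_0[0]__11   (p2,0)→(p2,1,R)
state=p2 head=2 tape=_01[_]_11   (p2,_)→(p2,1,L)
state=p2 head=1 tape=_0[1]1_11   (p2,1)→(p3,_,L)
state=p3 head=0 tape=_[0]_1_11   (p3,0)→(p1,1,L)
state=p1 head=-1 tape=[_]1_1_11   (p1,_)→(pH,1,R)
state=pH head=0 tape=1[1]_1_11
The non-blank tape span at halt is 11_1_11.

11_1_11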